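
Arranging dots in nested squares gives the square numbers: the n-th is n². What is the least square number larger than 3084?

3136

Solve n² > 3084 for integer n.
The largest n with value ≤ 3084 is 55 (since 3025 ≤ 3084 < 3136), so the first above is n = 56, value 3136.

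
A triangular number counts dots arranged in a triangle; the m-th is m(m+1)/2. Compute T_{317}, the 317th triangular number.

50403

The 317th triangular number is n(n+1)/2 with n = 317.
317·318/2 = 100806/2 = 50403.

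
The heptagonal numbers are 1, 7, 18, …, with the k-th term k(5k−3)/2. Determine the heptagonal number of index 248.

153388

The 248th heptagonal number is n(5n−3)/2 with n = 248.
248·(5·248 − 3)/2 = 248·1237/2 = 153388.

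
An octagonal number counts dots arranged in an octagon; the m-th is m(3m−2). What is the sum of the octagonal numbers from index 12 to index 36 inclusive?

45900

Σ i(3i−2) = 3Σi² − 2Σi over i = 12..36.
Σi = 666 − 66 = 600 and Σi² = 16206 − 506 = 15700.
3·15700 − 2·600 = 45900.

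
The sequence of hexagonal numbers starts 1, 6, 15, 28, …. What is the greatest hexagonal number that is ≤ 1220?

1128

Solve n(2n−1) ≤ 1220 for integer n.
n = 24 gives 1128 ≤ 1220, while n = 25 gives 1225 > 1220; so the answer is 1128.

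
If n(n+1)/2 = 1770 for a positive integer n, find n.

59

Set n(n+1)/2 = 1770, giving n² + n − 3540 = 0.
The discriminant is 1 + 8·1770 = 14161, and √14161 = 119.
So n = (-1 + 119) / 2 = 118/2 = 59.
Check: 59·60/2 = 1770. ✓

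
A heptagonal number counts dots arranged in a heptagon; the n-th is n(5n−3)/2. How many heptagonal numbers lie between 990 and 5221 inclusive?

26

The n-th heptagonal number is n(5n−3)/2.
Smallest index with value ≥ 990: n = 21 (giving 1071).
Largest index with value ≤ 5221: n = 46 (giving 5221).
Indices 21 through 46: 26 terms.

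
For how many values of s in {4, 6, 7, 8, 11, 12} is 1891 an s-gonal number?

1

s = 4: P(4, 43) = 1849 and P(4, 44) = 1936; 1891 is not s-gonal.
s = 6: P(6, 31) = 1891. ✓
s = 7: P(7, 27) = 1782 and P(7, 28) = 1918; 1891 is not s-gonal.
s = 8: P(8, 25) = 1825 and P(8, 26) = 1976; 1891 is not s-gonal.
s = 11: P(11, 20) = 1730 and P(11, 21) = 1911; 1891 is not s-gonal.
s = 12: P(12, 19) = 1729 and P(12, 20) = 1920; 1891 is not s-gonal.
Hits: s ∈ {6} → 1.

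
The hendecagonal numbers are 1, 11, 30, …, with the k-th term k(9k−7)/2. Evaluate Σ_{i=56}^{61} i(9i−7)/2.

91251

Σ i(9i−7)/2 = (9Σi² − 7Σi) / 2 over i = 56..61.
Σi = 1891 − 1540 = 351 and Σi² = 77531 − 56980 = 20551.
(9·20551 − 7·351) / 2 = 182502/2 = 91251.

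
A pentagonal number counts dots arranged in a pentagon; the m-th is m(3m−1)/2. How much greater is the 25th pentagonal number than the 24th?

73

Consecutive pentagonal numbers differ by 3n − 2: here 3·25 − 2 = 73.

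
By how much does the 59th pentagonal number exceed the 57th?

59·(3·59 − 1)/2 = 5192 and 57·(3·57 − 1)/2 = 4845.
Difference: 5192 − 4845 = 347.

347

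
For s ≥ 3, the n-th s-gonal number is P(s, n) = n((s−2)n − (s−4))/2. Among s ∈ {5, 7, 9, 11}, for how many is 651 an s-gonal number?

s = 5: P(5, 21) = 651. ✓
s = 7: P(7, 16) = 616 and P(7, 17) = 697; 651 is not s-gonal.
s = 9: P(9, 14) = 651. ✓
s = 11: P(11, 12) = 606 and P(11, 13) = 715; 651 is not s-gonal.
Hits: s ∈ {5, 9} → 2.

2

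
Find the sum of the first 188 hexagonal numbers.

4447422

Σ i(2i−1) = 2Σi² − Σi over i = 1..188.
Σi = 17766 and Σi² = 2232594.
2·2232594 − 1·17766 = 4447422.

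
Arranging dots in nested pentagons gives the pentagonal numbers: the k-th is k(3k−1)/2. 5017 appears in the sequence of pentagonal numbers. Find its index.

Set n(3n−1)/2 = 5017, giving 3n² − n − 10034 = 0.
The discriminant is 1 + 24·5017 = 120409, and √120409 = 347.
So n = (1 + 347) / 6 = 348/6 = 58.
Check: 58·(3·58 − 1)/2 = 5017. ✓

58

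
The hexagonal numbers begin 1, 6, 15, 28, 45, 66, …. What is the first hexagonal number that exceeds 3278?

Solve n(2n−1) > 3278 for integer n.
The largest n with value ≤ 3278 is 40 (since 3160 ≤ 3278 < 3321), so the first above is n = 41, value 3321.

3321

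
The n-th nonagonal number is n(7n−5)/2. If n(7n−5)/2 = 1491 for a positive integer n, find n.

Set n(7n−5)/2 = 1491, giving 7n² − 5n − 2982 = 0.
So n = (5 + 289) / 14 = 294/14 = 21.
Check: 21·(7·21 − 5)/2 = 1491. ✓

21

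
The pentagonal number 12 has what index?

Set n(3n−1)/2 = 12, giving 3n² − n − 24 = 0.
The discriminant is 1 + 24·12 = 289, and √289 = 17.
So n = (1 + 17) / 6 = 18/6 = 3.
Check: 3·(3·3 − 1)/2 = 12. ✓

3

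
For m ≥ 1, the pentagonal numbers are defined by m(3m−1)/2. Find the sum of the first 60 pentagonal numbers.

Σ i(3i−1)/2 = (3Σi² − Σi) / 2 over i = 1..60.
Σi = 1830 and Σi² = 73810.
(3·73810 − 1·1830) / 2 = 219600/2 = 109800.

109800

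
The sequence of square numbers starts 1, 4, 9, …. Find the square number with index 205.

42025

The 205th square number is n² with n = 205.
205² = 42025.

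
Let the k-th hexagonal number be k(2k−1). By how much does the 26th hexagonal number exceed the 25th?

Consecutive hexagonal numbers differ by 4n − 3: here 4·26 − 3 = 101.

101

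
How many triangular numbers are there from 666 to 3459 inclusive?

47

The n-th triangular number is n(n+1)/2.
Smallest index with value ≥ 666: n = 36 (giving 666).
Largest index with value ≤ 3459: n = 82 (giving 3403).
Indices 36 through 82: 47 terms.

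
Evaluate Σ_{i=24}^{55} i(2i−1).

104048

Σ i(2i−1) = 2Σi² − Σi over i = 24..55.
Σi = 1540 − 276 = 1264 and Σi² = 56980 − 4324 = 52656.
2·52656 − 1·1264 = 104048.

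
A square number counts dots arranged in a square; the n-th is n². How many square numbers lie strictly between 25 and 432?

15

The n-th square number is n².
Smallest index with value > 25: n = 6 (giving 36).
Largest index with value < 432: n = 20 (giving 400).
Indices 6 through 20: 15 terms.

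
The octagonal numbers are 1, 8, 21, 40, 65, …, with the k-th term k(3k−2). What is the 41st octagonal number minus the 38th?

705

41·(3·41 − 2) = 4961 and 38·(3·38 − 2) = 4256.
Difference: 4961 − 4256 = 705.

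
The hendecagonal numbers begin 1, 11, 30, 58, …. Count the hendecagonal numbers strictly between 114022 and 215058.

59

The n-th hendecagonal number is n(9n−7)/2.
Smallest index with value > 114022: n = 160 (giving 114640).
Largest index with value < 215058: n = 218 (giving 213095).
Indices 160 through 218: 59 terms.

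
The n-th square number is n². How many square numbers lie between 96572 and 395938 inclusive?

319

The n-th square number is n².
Smallest index with value ≥ 96572: n = 311 (giving 96721).
Largest index with value ≤ 395938: n = 629 (giving 395641).
Indices 311 through 629: 319 terms.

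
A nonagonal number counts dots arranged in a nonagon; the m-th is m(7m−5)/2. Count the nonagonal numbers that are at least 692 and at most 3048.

The n-th nonagonal number is n(7n−5)/2.
Smallest index with value ≥ 692: n = 15 (giving 750).
Largest index with value ≤ 3048: n = 29 (giving 2871).
Indices 15 through 29: 15 terms.

15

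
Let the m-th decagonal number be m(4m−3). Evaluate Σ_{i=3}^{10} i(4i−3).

Σ i(4i−3) = 4Σi² − 3Σi over i = 3..10.
Σi = 55 − 3 = 52 and Σi² = 385 − 5 = 380.
4·380 − 3·52 = 1364.

1364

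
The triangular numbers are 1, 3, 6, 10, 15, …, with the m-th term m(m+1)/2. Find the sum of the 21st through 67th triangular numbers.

50854

Σ i(i+1)/2 = (Σi² + Σi) / 2 over i = 21..67.
Σi = 2278 − 210 = 2068 and Σi² = 102510 − 2870 = 99640.
(1·99640 + 1·2068) / 2 = 101708/2 = 50854.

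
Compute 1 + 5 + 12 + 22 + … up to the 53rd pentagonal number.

Σ i(3i−1)/2 = (3Σi² − Σi) / 2 over i = 1..53.
Σi = 1431 and Σi² = 51039.
(3·51039 − 1·1431) / 2 = 151686/2 = 75843.

75843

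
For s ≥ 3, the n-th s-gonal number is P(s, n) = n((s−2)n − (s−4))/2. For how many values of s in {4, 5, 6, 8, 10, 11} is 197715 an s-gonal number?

1

s = 4: P(4, 444) = 197136 and P(4, 445) = 198025; 197715 is not s-gonal.
s = 5: P(5, 363) = 197472 and P(5, 364) = 198562; 197715 is not s-gonal.
s = 6: P(6, 314) = 196878 and P(6, 315) = 198135; 197715 is not s-gonal.
s = 8: P(8, 257) = 197633 and P(8, 258) = 199176; 197715 is not s-gonal.
s = 10: P(10, 222) = 196470 and P(10, 223) = 198247; 197715 is not s-gonal.
s = 11: P(11, 210) = 197715. ✓
Hits: s ∈ {11} → 1.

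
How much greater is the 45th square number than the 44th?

89

n² − (n−1)² = 2n − 1, so 45² − 44² = 2·45 − 1 = 89.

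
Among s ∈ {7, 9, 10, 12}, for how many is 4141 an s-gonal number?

s = 7: P(7, 41) = 4141. ✓
s = 9: P(9, 34) = 3961 and P(9, 35) = 4200; 4141 is not s-gonal.
s = 10: P(10, 32) = 4000 and P(10, 33) = 4257; 4141 is not s-gonal.
s = 12: P(12, 29) = 4089 and P(12, 30) = 4380; 4141 is not s-gonal.
Hits: s ∈ {7} → 1.

1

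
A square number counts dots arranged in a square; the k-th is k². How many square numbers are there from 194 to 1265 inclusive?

The n-th square number is n².
Smallest index with value ≥ 194: n = 14 (giving 196).
Largest index with value ≤ 1265: n = 35 (giving 1225).
Indices 14 through 35: 22 terms.

22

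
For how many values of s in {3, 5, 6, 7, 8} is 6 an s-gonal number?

s = 3: P(3, 3) = 6. ✓
s = 5: P(5, 2) = 5 and P(5, 3) = 12; 6 is not s-gonal.
s = 6: P(6, 2) = 6. ✓
s = 7: P(7, 1) = 1 and P(7, 2) = 7; 6 is not s-gonal.
s = 8: P(8, 1) = 1 and P(8, 2) = 8; 6 is not s-gonal.
Hits: s ∈ {3, 6} → 2.

2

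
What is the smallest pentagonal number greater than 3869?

3876

Solve n(3n−1)/2 > 3869 for integer n.
The largest n with value ≤ 3869 is 50 (since 3725 ≤ 3869 < 3876), so the first above is n = 51, value 3876.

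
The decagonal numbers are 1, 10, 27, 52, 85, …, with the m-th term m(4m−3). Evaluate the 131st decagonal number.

131·(4·131 − 3) = 131·521 = 68251.

68251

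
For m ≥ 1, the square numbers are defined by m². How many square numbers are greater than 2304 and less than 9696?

The n-th square number is n².
Smallest index with value > 2304: n = 49 (giving 2401).
Largest index with value < 9696: n = 98 (giving 9604).
Indices 49 through 98: 50 terms.

50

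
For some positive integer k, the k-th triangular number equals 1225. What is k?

Set n(n+1)/2 = 1225, giving n² + n − 2450 = 0.
So n = (-1 + 99) / 2 = 98/2 = 49.

49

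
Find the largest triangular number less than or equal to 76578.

Solve n(n+1)/2 ≤ 76578 for integer n.
n = 390 gives 76245 ≤ 76578, while n = 391 gives 76636 > 76578; so the answer is 76245.

76245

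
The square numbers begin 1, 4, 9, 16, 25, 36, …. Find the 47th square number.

The 47th square number is n² with n = 47.
47² = 2209.

2209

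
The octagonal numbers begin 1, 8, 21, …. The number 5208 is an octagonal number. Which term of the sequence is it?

42

Set n(3n−2) = 5208, giving 3n² − 2n − 5208 = 0.
The discriminant is 4 + 12·5208 = 62500, and √62500 = 250.
So n = (2 + 250) / 6 = 252/6 = 42.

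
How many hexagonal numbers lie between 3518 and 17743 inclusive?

52

The n-th hexagonal number is n(2n−1).
Smallest index with value ≥ 3518: n = 43 (giving 3655).
Largest index with value ≤ 17743: n = 94 (giving 17578).
Indices 43 through 94: 52 terms.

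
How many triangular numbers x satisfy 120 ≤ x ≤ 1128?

33

The n-th triangular number is n(n+1)/2.
Smallest index with value ≥ 120: n = 15 (giving 120).
Largest index with value ≤ 1128: n = 47 (giving 1128).
Indices 15 through 47: 33 terms.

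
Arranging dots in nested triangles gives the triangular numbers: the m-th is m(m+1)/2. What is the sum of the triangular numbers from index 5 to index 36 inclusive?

8416

Σ i(i+1)/2 = (Σi² + Σi) / 2 over i = 5..36.
Σi = 666 − 10 = 656 and Σi² = 16206 − 30 = 16176.
(1·16176 + 1·656) / 2 = 16832/2 = 8416.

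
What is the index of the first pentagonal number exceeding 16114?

104

Solve n(3n−1)/2 > 16114 for integer n.
The largest n with value ≤ 16114 is 103 (since 15862 ≤ 16114 < 16172), so the first above is n = 104, value 16172.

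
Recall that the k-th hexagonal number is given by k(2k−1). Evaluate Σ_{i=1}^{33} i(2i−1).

24497

Σ i(2i−1) = 2Σi² − Σi over i = 1..33.
Σi = 561 and Σi² = 12529.
2·12529 − 1·561 = 24497.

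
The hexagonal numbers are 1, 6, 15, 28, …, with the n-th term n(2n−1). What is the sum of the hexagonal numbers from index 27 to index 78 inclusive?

307346

Σ i(2i−1) = 2Σi² − Σi over i = 27..78.
Σi = 3081 − 351 = 2730 and Σi² = 161239 − 6201 = 155038.
2·155038 − 1·2730 = 307346.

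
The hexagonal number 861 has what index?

21

Set n(2n−1) = 861, giving 2n² − n − 861 = 0.
The discriminant is 1 + 8·861 = 6889, and √6889 = 83.
So n = (1 + 83) / 4 = 84/4 = 21.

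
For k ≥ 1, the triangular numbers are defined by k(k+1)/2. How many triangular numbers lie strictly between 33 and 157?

The n-th triangular number is n(n+1)/2.
Smallest index with value > 33: n = 8 (giving 36).
Largest index with value < 157: n = 17 (giving 153).
Indices 8 through 17: 10 terms.

10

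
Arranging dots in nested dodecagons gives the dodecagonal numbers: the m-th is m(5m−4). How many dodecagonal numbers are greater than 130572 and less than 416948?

127

The n-th dodecagonal number is n(5n−4).
Smallest index with value > 130572: n = 163 (giving 132193).
Largest index with value < 416948: n = 289 (giving 416449).
Indices 163 through 289: 127 terms.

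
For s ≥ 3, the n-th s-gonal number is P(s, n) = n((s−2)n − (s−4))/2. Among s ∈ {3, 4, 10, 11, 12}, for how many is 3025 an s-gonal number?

s = 3: P(3, 77) = 3003 and P(3, 78) = 3081; 3025 is not s-gonal.
s = 4: P(4, 55) = 3025. ✓
s = 10: P(10, 27) = 2835 and P(10, 28) = 3052; 3025 is not s-gonal.
s = 11: P(11, 26) = 2951 and P(11, 27) = 3186; 3025 is not s-gonal.
s = 12: P(12, 25) = 3025. ✓
Hits: s ∈ {4, 12} → 2.

2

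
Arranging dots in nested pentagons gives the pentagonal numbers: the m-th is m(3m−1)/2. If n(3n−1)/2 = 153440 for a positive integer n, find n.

320

Set n(3n−1)/2 = 153440, giving 3n² − n − 306880 = 0.
The discriminant is 1 + 24·153440 = 3682561, and √3682561 = 1919.
So n = (1 + 1919) / 6 = 1920/6 = 320.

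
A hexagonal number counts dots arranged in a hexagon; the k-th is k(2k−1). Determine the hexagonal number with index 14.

378

The 14th hexagonal number is n(2n−1) with n = 14.
14·(2·14 − 1) = 14·27 = 378.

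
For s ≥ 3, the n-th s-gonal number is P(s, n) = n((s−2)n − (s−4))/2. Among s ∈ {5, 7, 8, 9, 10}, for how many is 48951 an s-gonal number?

s = 5: P(5, 180) = 48510 and P(5, 181) = 49051; 48951 is not s-gonal.
s = 7: P(7, 140) = 48790 and P(7, 141) = 49491; 48951 is not s-gonal.
s = 8: P(8, 128) = 48896 and P(8, 129) = 49665; 48951 is not s-gonal.
s = 9: P(9, 118) = 48439 and P(9, 119) = 49266; 48951 is not s-gonal.
s = 10: P(10, 111) = 48951. ✓
Hits: s ∈ {10} → 1.

1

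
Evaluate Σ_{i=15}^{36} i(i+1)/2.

7876

Σ i(i+1)/2 = (Σi² + Σi) / 2 over i = 15..36.
Σi = 666 − 105 = 561 and Σi² = 16206 − 1015 = 15191.
(1·15191 + 1·561) / 2 = 15752/2 = 7876.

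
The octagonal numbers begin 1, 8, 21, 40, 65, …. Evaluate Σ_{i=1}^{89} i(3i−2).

708885

Σ i(3i−2) = 3Σi² − 2Σi over i = 1..89.
Σi = 4005 and Σi² = 238965.
3·238965 − 2·4005 = 708885.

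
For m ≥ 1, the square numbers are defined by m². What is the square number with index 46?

2116

The 46th square number is n² with n = 46.
46² = 2116.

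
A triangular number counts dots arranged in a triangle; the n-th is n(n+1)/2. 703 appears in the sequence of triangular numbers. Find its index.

37

Set n(n+1)/2 = 703, giving n² + n − 1406 = 0.
The discriminant is 1 + 8·703 = 5625, and √5625 = 75.
So n = (-1 + 75) / 2 = 74/2 = 37.
Check: 37·38/2 = 703. ✓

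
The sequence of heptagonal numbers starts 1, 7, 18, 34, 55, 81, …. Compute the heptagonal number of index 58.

8323

The 58th heptagonal number is n(5n−3)/2 with n = 58.
58·(5·58 − 3)/2 = 58·287/2 = 8323.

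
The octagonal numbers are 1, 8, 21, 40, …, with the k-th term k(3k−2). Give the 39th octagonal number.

The 39th octagonal number is n(3n−2) with n = 39.
39·(3·39 − 2) = 39·115 = 4485.

4485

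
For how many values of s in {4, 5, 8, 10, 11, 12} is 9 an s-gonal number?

s = 4: P(4, 3) = 9. ✓
s = 5: P(5, 2) = 5 and P(5, 3) = 12; 9 is not s-gonal.
s = 8: P(8, 2) = 8 and P(8, 3) = 21; 9 is not s-gonal.
s = 10: P(10, 1) = 1 and P(10, 2) = 10; 9 is not s-gonal.
s = 11: P(11, 1) = 1 and P(11, 2) = 11; 9 is not s-gonal.
s = 12: P(12, 1) = 1 and P(12, 2) = 12; 9 is not s-gonal.
Hits: s ∈ {4} → 1.

1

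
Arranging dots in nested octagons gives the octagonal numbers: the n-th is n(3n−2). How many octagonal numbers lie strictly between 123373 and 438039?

The n-th octagonal number is n(3n−2).
Smallest index with value > 123373: n = 204 (giving 124440).
Largest index with value < 438039: n = 382 (giving 437008).
Indices 204 through 382: 179 terms.

179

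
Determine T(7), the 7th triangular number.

28

The 7th triangular number is n(n+1)/2 with n = 7.
7·8/2 = 56/2 = 28.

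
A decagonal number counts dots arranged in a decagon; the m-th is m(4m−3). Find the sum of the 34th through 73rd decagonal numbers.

Σ i(4i−3) = 4Σi² − 3Σi over i = 34..73.
Σi = 2701 − 561 = 2140 and Σi² = 132349 − 12529 = 119820.
4·119820 − 3·2140 = 472860.

472860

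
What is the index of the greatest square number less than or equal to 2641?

51

Solve n² ≤ 2641 for integer n.
n = 51 gives 2601 ≤ 2641, while n = 52 gives 2704 > 2641; so the answer is index 51.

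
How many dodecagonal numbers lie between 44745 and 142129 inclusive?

The n-th dodecagonal number is n(5n−4).
Smallest index with value ≥ 44745: n = 95 (giving 44745).
Largest index with value ≤ 142129: n = 169 (giving 142129).
Indices 95 through 169: 75 terms.

75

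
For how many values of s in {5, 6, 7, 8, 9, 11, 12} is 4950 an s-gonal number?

s = 5: P(5, 57) = 4845 and P(5, 58) = 5017; 4950 is not s-gonal.
s = 6: P(6, 50) = 4950. ✓
s = 7: P(7, 44) = 4774 and P(7, 45) = 4995; 4950 is not s-gonal.
s = 8: P(8, 40) = 4720 and P(8, 41) = 4961; 4950 is not s-gonal.
s = 9: P(9, 37) = 4699 and P(9, 38) = 4959; 4950 is not s-gonal.
s = 11: P(11, 33) = 4785 and P(11, 34) = 5083; 4950 is not s-gonal.
s = 12: P(12, 31) = 4681 and P(12, 32) = 4992; 4950 is not s-gonal.
Hits: s ∈ {6} → 1.

1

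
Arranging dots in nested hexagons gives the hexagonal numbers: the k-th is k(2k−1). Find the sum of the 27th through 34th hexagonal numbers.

14724

Σ i(2i−1) = 2Σi² − Σi over i = 27..34.
Σi = 595 − 351 = 244 and Σi² = 13685 − 6201 = 7484.
2·7484 − 1·244 = 14724.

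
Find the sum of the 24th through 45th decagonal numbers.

Σ i(4i−3) = 4Σi² − 3Σi over i = 24..45.
Σi = 1035 − 276 = 759 and Σi² = 31395 − 4324 = 27071.
4·27071 − 3·759 = 106007.

106007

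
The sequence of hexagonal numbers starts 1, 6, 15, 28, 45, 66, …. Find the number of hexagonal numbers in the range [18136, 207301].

227

The n-th hexagonal number is n(2n−1).
Smallest index with value ≥ 18136: n = 96 (giving 18336).
Largest index with value ≤ 207301: n = 322 (giving 207046).
Indices 96 through 322: 227 terms.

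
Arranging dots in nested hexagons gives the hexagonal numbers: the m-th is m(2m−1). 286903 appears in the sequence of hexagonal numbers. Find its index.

379

Set n(2n−1) = 286903, giving 2n² − n − 286903 = 0.
The discriminant is 1 + 8·286903 = 2295225, and √2295225 = 1515.
So n = (1 + 1515) / 4 = 1516/4 = 379.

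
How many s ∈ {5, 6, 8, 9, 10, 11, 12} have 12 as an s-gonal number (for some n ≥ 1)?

2

s = 5: P(5, 3) = 12. ✓
s = 6: P(6, 2) = 6 and P(6, 3) = 15; 12 is not s-gonal.
s = 8: P(8, 2) = 8 and P(8, 3) = 21; 12 is not s-gonal.
s = 9: P(9, 2) = 9 and P(9, 3) = 24; 12 is not s-gonal.
s = 10: P(10, 2) = 10 and P(10, 3) = 27; 12 is not s-gonal.
s = 11: P(11, 2) = 11 and P(11, 3) = 30; 12 is not s-gonal.
s = 12: P(12, 2) = 12. ✓
Hits: s ∈ {5, 12} → 2.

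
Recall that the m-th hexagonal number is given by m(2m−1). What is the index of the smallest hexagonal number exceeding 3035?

40

Solve n(2n−1) > 3035 for integer n.
The largest n with value ≤ 3035 is 39 (since 3003 ≤ 3035 < 3160), so the first above is n = 40, value 3160.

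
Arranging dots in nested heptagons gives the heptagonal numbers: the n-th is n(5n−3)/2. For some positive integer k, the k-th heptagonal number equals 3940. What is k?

40

Set n(5n−3)/2 = 3940, giving 5n² − 3n − 7880 = 0.
The discriminant is 9 + 40·3940 = 157609, and √157609 = 397.
So n = (3 + 397) / 10 = 400/10 = 40.
Check: 40·(5·40 − 3)/2 = 3940. ✓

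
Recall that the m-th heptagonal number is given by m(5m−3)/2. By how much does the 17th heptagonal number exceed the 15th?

17·(5·17 − 3)/2 = 697 and 15·(5·15 − 3)/2 = 540.
Difference: 697 − 540 = 157.

157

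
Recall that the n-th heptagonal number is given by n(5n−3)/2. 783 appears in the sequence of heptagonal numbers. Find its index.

Set n(5n−3)/2 = 783, giving 5n² − 3n − 1566 = 0.
The discriminant is 9 + 40·783 = 31329, and √31329 = 177.
So n = (3 + 177) / 10 = 180/10 = 18.
Check: 18·(5·18 − 3)/2 = 783. ✓

18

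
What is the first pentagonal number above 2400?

2501

Solve n(3n−1)/2 > 2400 for integer n.
The largest n with value ≤ 2400 is 40 (since 2380 ≤ 2400 < 2501), so the first above is n = 41, value 2501.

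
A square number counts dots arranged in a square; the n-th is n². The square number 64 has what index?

8

We need n² = 64, so n = √64 = 8.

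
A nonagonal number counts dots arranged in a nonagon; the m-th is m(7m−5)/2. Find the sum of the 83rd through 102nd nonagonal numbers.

596640

Σ i(7i−5)/2 = (7Σi² − 5Σi) / 2 over i = 83..102.
Σi = 5253 − 3403 = 1850 and Σi² = 358955 − 187165 = 171790.
(7·171790 − 5·1850) / 2 = 1193280/2 = 596640.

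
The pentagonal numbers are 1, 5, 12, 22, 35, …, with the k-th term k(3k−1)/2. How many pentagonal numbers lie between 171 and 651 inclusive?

The n-th pentagonal number is n(3n−1)/2.
Smallest index with value ≥ 171: n = 11 (giving 176).
Largest index with value ≤ 651: n = 21 (giving 651).
Indices 11 through 21: 11 terms.

11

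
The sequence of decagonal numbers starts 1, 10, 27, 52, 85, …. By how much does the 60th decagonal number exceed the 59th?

473

Consecutive decagonal numbers differ by 8n − 7: here 8·60 − 7 = 473.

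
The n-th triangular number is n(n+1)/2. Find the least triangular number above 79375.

79401

Solve n(n+1)/2 > 79375 for integer n.
The largest n with value ≤ 79375 is 397 (since 79003 ≤ 79375 < 79401), so the first above is n = 398, value 79401.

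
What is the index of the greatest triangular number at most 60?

Solve n(n+1)/2 ≤ 60 for integer n.
n = 10 gives 55 ≤ 60, while n = 11 gives 66 > 60; so the answer is index 10.

10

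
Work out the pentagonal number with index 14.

287

The 14th pentagonal number is n(3n−1)/2 with n = 14.
14·(3·14 − 1)/2 = 14·41/2 = 287.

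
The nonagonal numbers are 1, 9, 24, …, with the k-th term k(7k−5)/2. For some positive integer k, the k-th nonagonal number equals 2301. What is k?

26

Set n(7n−5)/2 = 2301, giving 7n² − 5n − 4602 = 0.
The discriminant is 25 + 56·2301 = 128881, and √128881 = 359.
So n = (5 + 359) / 14 = 364/14 = 26.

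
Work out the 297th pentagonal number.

297·(3·297 − 1)/2 = 297·890/2 = 297·445 = 132165.

132165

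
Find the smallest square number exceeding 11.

Solve n² > 11 for integer n.
The largest n with value ≤ 11 is 3 (since 9 ≤ 11 < 16), so the first above is n = 4, value 16.

16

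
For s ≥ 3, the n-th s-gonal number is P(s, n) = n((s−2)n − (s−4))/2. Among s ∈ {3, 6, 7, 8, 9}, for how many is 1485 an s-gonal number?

1

s = 3: P(3, 54) = 1485. ✓
s = 6: P(6, 27) = 1431 and P(6, 28) = 1540; 1485 is not s-gonal.
s = 7: P(7, 24) = 1404 and P(7, 25) = 1525; 1485 is not s-gonal.
s = 8: P(8, 22) = 1408 and P(8, 23) = 1541; 1485 is not s-gonal.
s = 9: P(9, 20) = 1350 and P(9, 21) = 1491; 1485 is not s-gonal.
Hits: s ∈ {3} → 1.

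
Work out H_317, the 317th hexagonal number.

200661

The 317th hexagonal number is n(2n−1) with n = 317.
317·(2·317 − 1) = 317·633 = 200661.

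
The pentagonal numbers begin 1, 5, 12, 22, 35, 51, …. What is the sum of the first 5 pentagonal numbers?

75

Σ i(3i−1)/2 = (3Σi² − Σi) / 2 over i = 1..5.
Σi = 15 and Σi² = 55.
(3·55 − 1·15) / 2 = 150/2 = 75.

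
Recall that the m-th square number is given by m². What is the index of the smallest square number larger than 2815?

Solve n² > 2815 for integer n.
The largest n with value ≤ 2815 is 53 (since 2809 ≤ 2815 < 2916), so the first above is n = 54, value 2916.

54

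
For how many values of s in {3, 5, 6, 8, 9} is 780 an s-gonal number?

2

s = 3: P(3, 39) = 780. ✓
s = 5: P(5, 22) = 715 and P(5, 23) = 782; 780 is not s-gonal.
s = 6: P(6, 20) = 780. ✓
s = 8: P(8, 16) = 736 and P(8, 17) = 833; 780 is not s-gonal.
s = 9: P(9, 15) = 750 and P(9, 16) = 856; 780 is not s-gonal.
Hits: s ∈ {3, 6} → 2.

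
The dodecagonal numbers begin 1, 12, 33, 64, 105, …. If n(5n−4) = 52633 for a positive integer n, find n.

Set n(5n−4) = 52633, giving 5n² − 4n − 52633 = 0.
So n = (4 + 1026) / 10 = 1030/10 = 103.

103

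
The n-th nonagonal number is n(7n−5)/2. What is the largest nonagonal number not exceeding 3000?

Solve n(7n−5)/2 ≤ 3000 for integer n.
n = 29 gives 2871 ≤ 3000, while n = 30 gives 3075 > 3000; so the answer is 2871.

2871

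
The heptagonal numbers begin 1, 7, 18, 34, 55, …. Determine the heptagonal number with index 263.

263·(5·263 − 3)/2 = 263·1312/2 = 263·656 = 172528.

172528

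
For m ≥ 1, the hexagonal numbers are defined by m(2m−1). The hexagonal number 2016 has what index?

32

Set n(2n−1) = 2016, giving 2n² − n − 2016 = 0.
So n = (1 + 127) / 4 = 128/4 = 32.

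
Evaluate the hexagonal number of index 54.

The 54th hexagonal number is n(2n−1) with n = 54.
54·(2·54 − 1) = 54·107 = 5778.

5778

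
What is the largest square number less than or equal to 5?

Solve n² ≤ 5 for integer n.
n = 2 gives 4 ≤ 5, while n = 3 gives 9 > 5; so the answer is 4.

4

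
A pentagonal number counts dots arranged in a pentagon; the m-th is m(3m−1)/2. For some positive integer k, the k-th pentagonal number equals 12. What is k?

Set n(3n−1)/2 = 12, giving 3n² − n − 24 = 0.
The discriminant is 1 + 24·12 = 289, and √289 = 17.
So n = (1 + 17) / 6 = 18/6 = 3.
Check: 3·(3·3 − 1)/2 = 12. ✓

3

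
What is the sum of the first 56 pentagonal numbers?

Σ i(3i−1)/2 = (3Σi² − Σi) / 2 over i = 1..56.
Σi = 1596 and Σi² = 60116.
(3·60116 − 1·1596) / 2 = 178752/2 = 89376.

89376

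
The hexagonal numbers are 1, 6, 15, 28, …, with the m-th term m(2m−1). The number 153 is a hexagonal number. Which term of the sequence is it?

Set n(2n−1) = 153, giving 2n² − n − 153 = 0.
So n = (1 + 35) / 4 = 36/4 = 9.
Check: 9·(2·9 − 1) = 153. ✓

9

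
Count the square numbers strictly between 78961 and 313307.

The n-th square number is n².
Smallest index with value > 78961: n = 282 (giving 79524).
Largest index with value < 313307: n = 559 (giving 312481).
Indices 282 through 559: 278 terms.

278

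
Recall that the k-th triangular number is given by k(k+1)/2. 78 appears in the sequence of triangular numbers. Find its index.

Set n(n+1)/2 = 78, giving n² + n − 156 = 0.
So n = (-1 + 25) / 2 = 24/2 = 12.

12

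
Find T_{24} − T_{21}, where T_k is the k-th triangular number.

24·25/2 = 300 and 21·22/2 = 231.
Difference: 300 − 231 = 69.

69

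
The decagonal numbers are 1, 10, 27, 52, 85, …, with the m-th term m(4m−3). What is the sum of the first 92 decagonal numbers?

1042406

Σ i(4i−3) = 4Σi² − 3Σi over i = 1..92.
Σi = 4278 and Σi² = 263810.
4·263810 − 3·4278 = 1042406.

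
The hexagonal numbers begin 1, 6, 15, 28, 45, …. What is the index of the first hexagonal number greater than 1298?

26

Solve n(2n−1) > 1298 for integer n.
The largest n with value ≤ 1298 is 25 (since 1225 ≤ 1298 < 1326), so the first above is n = 26, value 1326.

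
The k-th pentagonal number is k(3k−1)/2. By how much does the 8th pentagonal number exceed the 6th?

41

8·(3·8 − 1)/2 = 92 and 6·(3·6 − 1)/2 = 51.
Difference: 92 − 51 = 41.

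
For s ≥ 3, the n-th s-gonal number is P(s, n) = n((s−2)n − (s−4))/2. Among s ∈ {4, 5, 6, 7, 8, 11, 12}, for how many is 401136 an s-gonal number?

s = 4: P(4, 633) = 400689 and P(4, 634) = 401956; 401136 is not s-gonal.
s = 5: P(5, 517) = 400675 and P(5, 518) = 402227; 401136 is not s-gonal.
s = 6: P(6, 448) = 400960 and P(6, 449) = 402753; 401136 is not s-gonal.
s = 7: P(7, 400) = 399400 and P(7, 401) = 401401; 401136 is not s-gonal.
s = 8: P(8, 366) = 401136. ✓
s = 11: P(11, 298) = 398575 and P(11, 299) = 401258; 401136 is not s-gonal.
s = 12: P(12, 283) = 399313 and P(12, 284) = 402144; 401136 is not s-gonal.
Hits: s ∈ {8} → 1.

1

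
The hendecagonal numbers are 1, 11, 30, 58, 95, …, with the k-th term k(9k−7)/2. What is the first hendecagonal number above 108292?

Solve n(9n−7)/2 > 108292 for integer n.
The largest n with value ≤ 108292 is 155 (since 107570 ≤ 108292 < 108966), so the first above is n = 156, value 108966.

108966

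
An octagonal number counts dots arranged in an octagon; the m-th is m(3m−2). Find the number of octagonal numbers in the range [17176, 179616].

The n-th octagonal number is n(3n−2).
Smallest index with value ≥ 17176: n = 76 (giving 17176).
Largest index with value ≤ 179616: n = 245 (giving 179585).
Indices 76 through 245: 170 terms.

170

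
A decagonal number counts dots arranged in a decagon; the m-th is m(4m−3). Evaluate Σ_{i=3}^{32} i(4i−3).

44165

Σ i(4i−3) = 4Σi² − 3Σi over i = 3..32.
Σi = 528 − 3 = 525 and Σi² = 11440 − 5 = 11435.
4·11435 − 3·525 = 44165.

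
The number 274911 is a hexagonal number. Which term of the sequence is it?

371

Set n(2n−1) = 274911, giving 2n² − n − 274911 = 0.
So n = (1 + 1483) / 4 = 1484/4 = 371.
Check: 371·(2·371 − 1) = 274911. ✓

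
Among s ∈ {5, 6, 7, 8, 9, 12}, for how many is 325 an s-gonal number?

2

s = 5: P(5, 14) = 287 and P(5, 15) = 330; 325 is not s-gonal.
s = 6: P(6, 13) = 325. ✓
s = 7: P(7, 11) = 286 and P(7, 12) = 342; 325 is not s-gonal.
s = 8: P(8, 10) = 280 and P(8, 11) = 341; 325 is not s-gonal.
s = 9: P(9, 10) = 325. ✓
s = 12: P(12, 8) = 288 and P(12, 9) = 369; 325 is not s-gonal.
Hits: s ∈ {6, 9} → 2.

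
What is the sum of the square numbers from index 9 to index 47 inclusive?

Σ_{i=9}^{47} i² = 35720 − 204 = 35516.

35516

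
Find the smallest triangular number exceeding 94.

Solve n(n+1)/2 > 94 for integer n.
The largest n with value ≤ 94 is 13 (since 91 ≤ 94 < 105), so the first above is n = 14, value 105.

105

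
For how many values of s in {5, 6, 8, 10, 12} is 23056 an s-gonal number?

s = 5: P(5, 124) = 23002 and P(5, 125) = 23375; 23056 is not s-gonal.
s = 6: P(6, 107) = 22791 and P(6, 108) = 23220; 23056 is not s-gonal.
s = 8: P(8, 88) = 23056. ✓
s = 10: P(10, 76) = 22876 and P(10, 77) = 23485; 23056 is not s-gonal.
s = 12: P(12, 68) = 22848 and P(12, 69) = 23529; 23056 is not s-gonal.
Hits: s ∈ {8} → 1.

1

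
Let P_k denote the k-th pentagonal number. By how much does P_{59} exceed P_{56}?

59·(3·59 − 1)/2 = 5192 and 56·(3·56 − 1)/2 = 4676.
Difference: 5192 − 4676 = 516.

516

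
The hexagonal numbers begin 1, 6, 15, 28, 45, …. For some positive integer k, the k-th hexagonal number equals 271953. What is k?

Set n(2n−1) = 271953, giving 2n² − n − 271953 = 0.
So n = (1 + 1475) / 4 = 1476/4 = 369.
Check: 369·(2·369 − 1) = 271953. ✓

369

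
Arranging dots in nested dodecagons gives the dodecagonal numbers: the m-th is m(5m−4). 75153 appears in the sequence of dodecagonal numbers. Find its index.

123

Set n(5n−4) = 75153, giving 5n² − 4n − 75153 = 0.
So n = (4 + 1226) / 10 = 1230/10 = 123.
Check: 123·(5·123 − 4) = 75153. ✓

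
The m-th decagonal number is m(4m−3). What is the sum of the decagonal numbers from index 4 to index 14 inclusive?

3707

Σ i(4i−3) = 4Σi² − 3Σi over i = 4..14.
Σi = 105 − 6 = 99 and Σi² = 1015 − 14 = 1001.
4·1001 − 3·99 = 3707.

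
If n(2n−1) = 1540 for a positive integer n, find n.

Set n(2n−1) = 1540, giving 2n² − n − 1540 = 0.
So n = (1 + 111) / 4 = 112/4 = 28.

28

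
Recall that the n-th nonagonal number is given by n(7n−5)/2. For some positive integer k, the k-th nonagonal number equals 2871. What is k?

29

Set n(7n−5)/2 = 2871, giving 7n² − 5n − 5742 = 0.
The discriminant is 25 + 56·2871 = 160801, and √160801 = 401.
So n = (5 + 401) / 14 = 406/14 = 29.
Check: 29·(7·29 − 5)/2 = 2871. ✓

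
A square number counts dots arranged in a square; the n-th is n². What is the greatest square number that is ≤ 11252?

Solve n² ≤ 11252 for integer n.
n = 106 gives 11236 ≤ 11252, while n = 107 gives 11449 > 11252; so the answer is 11236.

11236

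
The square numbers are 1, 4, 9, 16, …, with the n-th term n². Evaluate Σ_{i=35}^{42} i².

Σ_{i=35}^{42} i² = 25585 − 13685 = 11900.

11900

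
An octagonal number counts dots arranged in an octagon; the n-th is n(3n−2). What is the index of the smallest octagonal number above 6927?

49

Solve n(3n−2) > 6927 for integer n.
The largest n with value ≤ 6927 is 48 (since 6816 ≤ 6927 < 7105), so the first above is n = 49, value 7105.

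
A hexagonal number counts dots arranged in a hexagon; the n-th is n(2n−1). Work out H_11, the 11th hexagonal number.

11·(2·11 − 1) = 11·21 = 231.

231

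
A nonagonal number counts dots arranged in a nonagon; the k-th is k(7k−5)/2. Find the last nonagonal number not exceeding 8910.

Solve n(7n−5)/2 ≤ 8910 for integer n.
n = 50 gives 8625 ≤ 8910, while n = 51 gives 8976 > 8910; so the answer is 8625.

8625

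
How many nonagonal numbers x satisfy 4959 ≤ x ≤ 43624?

75

The n-th nonagonal number is n(7n−5)/2.
Smallest index with value ≥ 4959: n = 38 (giving 4959).
Largest index with value ≤ 43624: n = 112 (giving 43624).
Indices 38 through 112: 75 terms.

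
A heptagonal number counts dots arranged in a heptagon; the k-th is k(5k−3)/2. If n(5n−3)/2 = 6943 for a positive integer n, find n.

Set n(5n−3)/2 = 6943, giving 5n² − 3n − 13886 = 0.
So n = (3 + 527) / 10 = 530/10 = 53.
Check: 53·(5·53 − 3)/2 = 6943. ✓

53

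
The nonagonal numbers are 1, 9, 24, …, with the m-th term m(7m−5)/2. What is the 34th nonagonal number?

3961

The 34th nonagonal number is n(7n−5)/2 with n = 34.
34·(7·34 − 5)/2 = 34·233/2 = 3961.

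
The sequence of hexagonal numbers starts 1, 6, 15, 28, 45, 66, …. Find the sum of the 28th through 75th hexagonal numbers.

Σ i(2i−1) = 2Σi² − Σi over i = 28..75.
Σi = 2850 − 378 = 2472 and Σi² = 143450 − 6930 = 136520.
2·136520 − 1·2472 = 270568.

270568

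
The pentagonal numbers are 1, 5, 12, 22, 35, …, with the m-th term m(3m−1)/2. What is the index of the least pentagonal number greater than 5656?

Solve n(3n−1)/2 > 5656 for integer n.
The largest n with value ≤ 5656 is 61 (since 5551 ≤ 5656 < 5735), so the first above is n = 62, value 5735.

62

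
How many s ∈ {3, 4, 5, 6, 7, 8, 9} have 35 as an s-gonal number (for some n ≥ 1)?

s = 3: P(3, 7) = 28 and P(3, 8) = 36; 35 is not s-gonal.
s = 4: P(4, 5) = 25 and P(4, 6) = 36; 35 is not s-gonal.
s = 5: P(5, 5) = 35. ✓
s = 6: P(6, 4) = 28 and P(6, 5) = 45; 35 is not s-gonal.
s = 7: P(7, 4) = 34 and P(7, 5) = 55; 35 is not s-gonal.
s = 8: P(8, 3) = 21 and P(8, 4) = 40; 35 is not s-gonal.
s = 9: P(9, 3) = 24 and P(9, 4) = 46; 35 is not s-gonal.
Hits: s ∈ {5} → 1.

1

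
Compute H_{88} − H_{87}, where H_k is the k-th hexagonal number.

Consecutive hexagonal numbers differ by 4n − 3: here 4·88 − 3 = 349.

349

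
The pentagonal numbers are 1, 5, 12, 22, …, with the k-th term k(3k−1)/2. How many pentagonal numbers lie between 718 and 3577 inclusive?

The n-th pentagonal number is n(3n−1)/2.
Smallest index with value ≥ 718: n = 23 (giving 782).
Largest index with value ≤ 3577: n = 49 (giving 3577).
Indices 23 through 49: 27 terms.

27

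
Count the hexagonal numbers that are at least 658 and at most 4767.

31

The n-th hexagonal number is n(2n−1).
Smallest index with value ≥ 658: n = 19 (giving 703).
Largest index with value ≤ 4767: n = 49 (giving 4753).
Indices 19 through 49: 31 terms.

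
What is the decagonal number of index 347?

480595

The 347th decagonal number is n(4n−3) with n = 347.
347·(4·347 − 3) = 347·1385 = 480595.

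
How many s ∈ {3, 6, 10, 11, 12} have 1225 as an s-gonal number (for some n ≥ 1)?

s = 3: P(3, 49) = 1225. ✓
s = 6: P(6, 25) = 1225. ✓
s = 10: P(10, 17) = 1105 and P(10, 18) = 1242; 1225 is not s-gonal.
s = 11: P(11, 16) = 1096 and P(11, 17) = 1241; 1225 is not s-gonal.
s = 12: P(12, 16) = 1216 and P(12, 17) = 1377; 1225 is not s-gonal.
Hits: s ∈ {3, 6} → 2.

2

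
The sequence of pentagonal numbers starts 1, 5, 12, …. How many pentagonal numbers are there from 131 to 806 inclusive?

14

The n-th pentagonal number is n(3n−1)/2.
Smallest index with value ≥ 131: n = 10 (giving 145).
Largest index with value ≤ 806: n = 23 (giving 782).
Indices 10 through 23: 14 terms.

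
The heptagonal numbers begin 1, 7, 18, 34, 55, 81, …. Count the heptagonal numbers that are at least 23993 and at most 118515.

The n-th heptagonal number is n(5n−3)/2.
Smallest index with value ≥ 23993: n = 99 (giving 24354).
Largest index with value ≤ 118515: n = 218 (giving 118483).
Indices 99 through 218: 120 terms.

120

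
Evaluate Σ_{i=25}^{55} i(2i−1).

Σ i(2i−1) = 2Σi² − Σi over i = 25..55.
Σi = 1540 − 300 = 1240 and Σi² = 56980 − 4900 = 52080.
2·52080 − 1·1240 = 102920.

102920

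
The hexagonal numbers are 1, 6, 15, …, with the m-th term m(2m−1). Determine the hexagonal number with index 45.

The 45th hexagonal number is n(2n−1) with n = 45.
45·(2·45 − 1) = 45·89 = 4005.

4005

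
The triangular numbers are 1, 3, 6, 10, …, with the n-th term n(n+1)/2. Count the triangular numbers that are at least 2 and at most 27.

5

The n-th triangular number is n(n+1)/2.
Smallest index with value ≥ 2: n = 2 (giving 3).
Largest index with value ≤ 27: n = 6 (giving 21).
Indices 2 through 6: 5 terms.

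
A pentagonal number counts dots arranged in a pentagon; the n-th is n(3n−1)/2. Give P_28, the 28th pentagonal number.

The 28th pentagonal number is n(3n−1)/2 with n = 28.
28·(3·28 − 1)/2 = 28·83/2 = 1162.

1162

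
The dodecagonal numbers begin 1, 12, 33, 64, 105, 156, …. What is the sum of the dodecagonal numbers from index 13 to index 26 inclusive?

Σ i(5i−4) = 5Σi² − 4Σi over i = 13..26.
Σi = 351 − 78 = 273 and Σi² = 6201 − 650 = 5551.
5·5551 − 4·273 = 26663.

26663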